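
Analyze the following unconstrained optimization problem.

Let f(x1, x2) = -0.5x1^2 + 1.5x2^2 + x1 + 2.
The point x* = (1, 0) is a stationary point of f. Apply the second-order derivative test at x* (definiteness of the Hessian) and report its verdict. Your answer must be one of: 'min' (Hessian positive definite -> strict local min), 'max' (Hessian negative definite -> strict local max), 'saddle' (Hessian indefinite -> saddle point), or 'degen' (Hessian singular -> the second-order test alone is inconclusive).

Compute the Hessian H = grad^2 f:
  H = [[-1, 0], [0, 3]]
Verify stationarity: grad f(x*) = H x* + g = (0, 0).
Eigenvalues of H: -1, 3.
Eigenvalues have mixed signs, so H is indefinite -> x* is a saddle point.

saddle


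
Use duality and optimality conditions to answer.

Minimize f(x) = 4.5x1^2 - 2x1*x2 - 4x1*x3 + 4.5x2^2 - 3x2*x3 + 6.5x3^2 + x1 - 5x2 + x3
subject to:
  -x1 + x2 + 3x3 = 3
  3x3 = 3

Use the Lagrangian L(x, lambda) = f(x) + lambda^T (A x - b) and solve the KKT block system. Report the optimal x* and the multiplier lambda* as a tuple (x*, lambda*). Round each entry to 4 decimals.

Form the Lagrangian:
  L(x, lambda) = (1/2) x^T Q x + c^T x + lambda^T (A x - b)
Stationarity (grad_x L = 0): Q x + c + A^T lambda = 0.
Primal feasibility: A x = b.

This gives the KKT block system:
  [ Q   A^T ] [ x     ]   [-c ]
  [ A    0  ] [ lambda ] = [ b ]

Solving the linear system:
  x*      = (0.7857, 0.7857, 1)
  lambda* = (2.5, -5.3333)
  f(x*)   = 3.1786

x* = (0.7857, 0.7857, 1), lambda* = (2.5, -5.3333)


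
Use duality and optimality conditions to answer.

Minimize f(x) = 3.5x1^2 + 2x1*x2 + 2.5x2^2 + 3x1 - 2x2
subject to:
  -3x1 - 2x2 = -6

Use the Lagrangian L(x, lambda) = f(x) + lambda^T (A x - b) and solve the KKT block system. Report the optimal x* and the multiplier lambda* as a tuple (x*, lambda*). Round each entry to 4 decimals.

Form the Lagrangian:
  L(x, lambda) = (1/2) x^T Q x + c^T x + lambda^T (A x - b)
Stationarity (grad_x L = 0): Q x + c + A^T lambda = 0.
Primal feasibility: A x = b.

This gives the KKT block system:
  [ Q   A^T ] [ x     ]   [-c ]
  [ A    0  ] [ lambda ] = [ b ]

Solving the linear system:
  x*      = (0.8571, 1.7143)
  lambda* = (4.1429)
  f(x*)   = 12

x* = (0.8571, 1.7143), lambda* = (4.1429)


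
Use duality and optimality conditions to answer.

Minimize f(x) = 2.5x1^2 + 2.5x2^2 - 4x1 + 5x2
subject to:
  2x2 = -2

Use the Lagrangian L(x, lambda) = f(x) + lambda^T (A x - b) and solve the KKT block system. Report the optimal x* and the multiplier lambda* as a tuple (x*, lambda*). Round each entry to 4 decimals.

Form the Lagrangian:
  L(x, lambda) = (1/2) x^T Q x + c^T x + lambda^T (A x - b)
Stationarity (grad_x L = 0): Q x + c + A^T lambda = 0.
Primal feasibility: A x = b.

This gives the KKT block system:
  [ Q   A^T ] [ x     ]   [-c ]
  [ A    0  ] [ lambda ] = [ b ]

Solving the linear system:
  x*      = (0.8, -1)
  lambda* = (0)
  f(x*)   = -4.1

x* = (0.8, -1), lambda* = (0)


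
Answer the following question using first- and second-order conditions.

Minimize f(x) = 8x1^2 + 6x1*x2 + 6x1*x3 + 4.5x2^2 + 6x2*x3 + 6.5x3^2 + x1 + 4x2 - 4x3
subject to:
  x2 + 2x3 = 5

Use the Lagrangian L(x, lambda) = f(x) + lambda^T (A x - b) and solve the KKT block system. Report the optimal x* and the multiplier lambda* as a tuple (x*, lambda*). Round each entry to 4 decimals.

Form the Lagrangian:
  L(x, lambda) = (1/2) x^T Q x + c^T x + lambda^T (A x - b)
Stationarity (grad_x L = 0): Q x + c + A^T lambda = 0.
Primal feasibility: A x = b.

This gives the KKT block system:
  [ Q   A^T ] [ x     ]   [-c ]
  [ A    0  ] [ lambda ] = [ b ]

Solving the linear system:
  x*      = (-0.9423, -0.3077, 2.6538)
  lambda* = (-11.5)
  f(x*)   = 22.3558

x* = (-0.9423, -0.3077, 2.6538), lambda* = (-11.5)


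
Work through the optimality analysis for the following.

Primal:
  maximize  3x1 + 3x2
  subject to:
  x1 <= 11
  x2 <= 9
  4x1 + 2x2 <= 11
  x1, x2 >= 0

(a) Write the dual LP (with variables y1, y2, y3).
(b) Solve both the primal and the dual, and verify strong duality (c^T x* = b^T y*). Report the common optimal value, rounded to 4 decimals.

The standard primal-dual pair for 'max c^T x s.t. A x <= b, x >= 0' is:
  Dual:  min b^T y  s.t.  A^T y >= c,  y >= 0.

So the dual LP is:
  minimize  11y1 + 9y2 + 11y3
  subject to:
    y1 + 4y3 >= 3
    y2 + 2y3 >= 3
    y1, y2, y3 >= 0

Solving the primal: x* = (0, 5.5).
  primal value c^T x* = 16.5.
Solving the dual: y* = (0, 0, 1.5).
  dual value b^T y* = 16.5.
Strong duality: c^T x* = b^T y*. Confirmed.

16.5


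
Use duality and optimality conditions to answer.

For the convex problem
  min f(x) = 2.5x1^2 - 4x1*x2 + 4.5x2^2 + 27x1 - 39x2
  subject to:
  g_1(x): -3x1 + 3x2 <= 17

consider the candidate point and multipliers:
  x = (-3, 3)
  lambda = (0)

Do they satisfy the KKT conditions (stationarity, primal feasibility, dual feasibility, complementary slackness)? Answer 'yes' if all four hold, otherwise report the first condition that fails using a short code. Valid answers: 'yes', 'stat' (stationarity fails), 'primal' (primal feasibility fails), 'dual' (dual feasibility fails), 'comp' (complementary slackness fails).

Gradient of f: grad f(x) = Q x + c = (0, 0)
Constraint values g_i(x) = a_i^T x - b_i:
  g_1((-3, 3)) = 1
Stationarity residual: grad f(x) + sum_i lambda_i a_i = (0, 0)
  -> stationarity OK
Primal feasibility (all g_i <= 0): FAILS
Dual feasibility (all lambda_i >= 0): OK
Complementary slackness (lambda_i * g_i(x) = 0 for all i): OK

Verdict: the first failing condition is primal_feasibility -> primal.

primal


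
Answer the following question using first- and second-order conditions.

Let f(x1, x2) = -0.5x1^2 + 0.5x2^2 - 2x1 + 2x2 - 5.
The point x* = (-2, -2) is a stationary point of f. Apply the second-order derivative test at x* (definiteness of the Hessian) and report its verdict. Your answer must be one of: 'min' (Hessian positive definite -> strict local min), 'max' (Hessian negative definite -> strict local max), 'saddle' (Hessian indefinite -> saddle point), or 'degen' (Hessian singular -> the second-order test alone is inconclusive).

Compute the Hessian H = grad^2 f:
  H = [[-1, 0], [0, 1]]
Verify stationarity: grad f(x*) = H x* + g = (0, 0).
Eigenvalues of H: -1, 1.
Eigenvalues have mixed signs, so H is indefinite -> x* is a saddle point.

saddle


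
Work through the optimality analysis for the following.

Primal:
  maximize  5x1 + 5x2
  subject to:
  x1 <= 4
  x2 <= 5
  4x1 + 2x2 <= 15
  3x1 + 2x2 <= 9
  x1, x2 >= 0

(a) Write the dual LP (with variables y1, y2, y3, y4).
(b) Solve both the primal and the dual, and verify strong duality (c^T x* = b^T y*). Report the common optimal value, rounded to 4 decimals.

The standard primal-dual pair for 'max c^T x s.t. A x <= b, x >= 0' is:
  Dual:  min b^T y  s.t.  A^T y >= c,  y >= 0.

So the dual LP is:
  minimize  4y1 + 5y2 + 15y3 + 9y4
  subject to:
    y1 + 4y3 + 3y4 >= 5
    y2 + 2y3 + 2y4 >= 5
    y1, y2, y3, y4 >= 0

Solving the primal: x* = (0, 4.5).
  primal value c^T x* = 22.5.
Solving the dual: y* = (0, 0, 0, 2.5).
  dual value b^T y* = 22.5.
Strong duality: c^T x* = b^T y*. Confirmed.

22.5


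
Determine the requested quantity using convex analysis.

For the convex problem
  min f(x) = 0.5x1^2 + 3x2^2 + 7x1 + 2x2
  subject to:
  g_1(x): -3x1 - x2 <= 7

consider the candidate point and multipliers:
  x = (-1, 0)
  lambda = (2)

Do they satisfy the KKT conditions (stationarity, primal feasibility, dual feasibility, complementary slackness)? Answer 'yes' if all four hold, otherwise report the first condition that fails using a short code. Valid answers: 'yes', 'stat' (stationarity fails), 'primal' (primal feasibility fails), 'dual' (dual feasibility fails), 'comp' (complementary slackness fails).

Gradient of f: grad f(x) = Q x + c = (6, 2)
Constraint values g_i(x) = a_i^T x - b_i:
  g_1((-1, 0)) = -4
Stationarity residual: grad f(x) + sum_i lambda_i a_i = (0, 0)
  -> stationarity OK
Primal feasibility (all g_i <= 0): OK
Dual feasibility (all lambda_i >= 0): OK
Complementary slackness (lambda_i * g_i(x) = 0 for all i): FAILS

Verdict: the first failing condition is complementary_slackness -> comp.

comp


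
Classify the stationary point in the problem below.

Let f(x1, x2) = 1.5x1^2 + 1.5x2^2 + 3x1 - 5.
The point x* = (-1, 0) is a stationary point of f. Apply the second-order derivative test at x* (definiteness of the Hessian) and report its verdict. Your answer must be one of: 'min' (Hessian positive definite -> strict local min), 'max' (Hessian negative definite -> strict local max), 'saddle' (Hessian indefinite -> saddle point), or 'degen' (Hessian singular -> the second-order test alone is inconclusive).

Compute the Hessian H = grad^2 f:
  H = [[3, 0], [0, 3]]
Verify stationarity: grad f(x*) = H x* + g = (0, 0).
Eigenvalues of H: 3, 3.
Both eigenvalues > 0, so H is positive definite -> x* is a strict local min.

min


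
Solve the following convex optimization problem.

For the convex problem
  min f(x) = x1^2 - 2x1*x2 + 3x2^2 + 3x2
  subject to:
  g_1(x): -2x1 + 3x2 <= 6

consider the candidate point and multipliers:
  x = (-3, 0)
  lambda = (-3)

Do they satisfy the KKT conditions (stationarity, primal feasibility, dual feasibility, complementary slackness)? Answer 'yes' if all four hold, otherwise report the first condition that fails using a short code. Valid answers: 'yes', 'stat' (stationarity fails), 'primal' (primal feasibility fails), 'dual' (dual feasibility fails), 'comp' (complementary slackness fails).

Gradient of f: grad f(x) = Q x + c = (-6, 9)
Constraint values g_i(x) = a_i^T x - b_i:
  g_1((-3, 0)) = 0
Stationarity residual: grad f(x) + sum_i lambda_i a_i = (0, 0)
  -> stationarity OK
Primal feasibility (all g_i <= 0): OK
Dual feasibility (all lambda_i >= 0): FAILS
Complementary slackness (lambda_i * g_i(x) = 0 for all i): OK

Verdict: the first failing condition is dual_feasibility -> dual.

dual


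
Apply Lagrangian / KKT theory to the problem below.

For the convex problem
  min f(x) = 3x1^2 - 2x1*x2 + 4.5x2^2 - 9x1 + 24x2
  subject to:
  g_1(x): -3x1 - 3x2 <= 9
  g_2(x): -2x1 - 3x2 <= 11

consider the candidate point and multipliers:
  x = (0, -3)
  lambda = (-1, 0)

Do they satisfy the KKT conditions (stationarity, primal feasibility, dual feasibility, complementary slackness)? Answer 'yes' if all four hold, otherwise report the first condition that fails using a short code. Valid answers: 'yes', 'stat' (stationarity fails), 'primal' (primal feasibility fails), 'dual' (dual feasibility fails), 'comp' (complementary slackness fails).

Gradient of f: grad f(x) = Q x + c = (-3, -3)
Constraint values g_i(x) = a_i^T x - b_i:
  g_1((0, -3)) = 0
  g_2((0, -3)) = -2
Stationarity residual: grad f(x) + sum_i lambda_i a_i = (0, 0)
  -> stationarity OK
Primal feasibility (all g_i <= 0): OK
Dual feasibility (all lambda_i >= 0): FAILS
Complementary slackness (lambda_i * g_i(x) = 0 for all i): OK

Verdict: the first failing condition is dual_feasibility -> dual.

dual


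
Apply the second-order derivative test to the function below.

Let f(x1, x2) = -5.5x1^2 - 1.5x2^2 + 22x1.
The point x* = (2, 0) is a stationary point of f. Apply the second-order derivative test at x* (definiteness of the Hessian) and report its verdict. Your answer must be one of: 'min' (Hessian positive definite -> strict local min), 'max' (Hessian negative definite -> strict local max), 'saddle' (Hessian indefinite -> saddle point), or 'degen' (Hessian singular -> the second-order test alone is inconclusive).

Compute the Hessian H = grad^2 f:
  H = [[-11, 0], [0, -3]]
Verify stationarity: grad f(x*) = H x* + g = (0, 0).
Eigenvalues of H: -11, -3.
Both eigenvalues < 0, so H is negative definite -> x* is a strict local max.

max


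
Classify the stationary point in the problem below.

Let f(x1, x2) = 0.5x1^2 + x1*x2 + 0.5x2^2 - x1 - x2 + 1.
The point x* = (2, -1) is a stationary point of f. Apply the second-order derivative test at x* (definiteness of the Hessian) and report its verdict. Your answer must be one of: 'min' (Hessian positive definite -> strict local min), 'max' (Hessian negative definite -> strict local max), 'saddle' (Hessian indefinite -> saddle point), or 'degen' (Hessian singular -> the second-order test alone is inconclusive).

Compute the Hessian H = grad^2 f:
  H = [[1, 1], [1, 1]]
Verify stationarity: grad f(x*) = H x* + g = (0, 0).
Eigenvalues of H: 0, 2.
H has a zero eigenvalue (singular; positive semidefinite but not definite), so H is neither positive definite, negative definite, nor indefinite. The second-order test alone is inconclusive -> degen.
(Indeed, f is constant along the null direction of H through x*, so x* is not a strict local extremum.)

degen


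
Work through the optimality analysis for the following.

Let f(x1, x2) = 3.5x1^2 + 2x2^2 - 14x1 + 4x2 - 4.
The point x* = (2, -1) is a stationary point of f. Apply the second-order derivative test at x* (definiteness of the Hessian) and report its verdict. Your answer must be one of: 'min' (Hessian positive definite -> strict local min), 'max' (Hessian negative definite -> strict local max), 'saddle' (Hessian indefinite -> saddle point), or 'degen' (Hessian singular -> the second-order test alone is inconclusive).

Compute the Hessian H = grad^2 f:
  H = [[7, 0], [0, 4]]
Verify stationarity: grad f(x*) = H x* + g = (0, 0).
Eigenvalues of H: 4, 7.
Both eigenvalues > 0, so H is positive definite -> x* is a strict local min.

min


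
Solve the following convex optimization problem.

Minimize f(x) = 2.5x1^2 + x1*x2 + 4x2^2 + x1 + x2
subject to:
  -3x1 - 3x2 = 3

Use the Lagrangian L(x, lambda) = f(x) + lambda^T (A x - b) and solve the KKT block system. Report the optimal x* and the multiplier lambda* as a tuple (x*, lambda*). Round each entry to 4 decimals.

Form the Lagrangian:
  L(x, lambda) = (1/2) x^T Q x + c^T x + lambda^T (A x - b)
Stationarity (grad_x L = 0): Q x + c + A^T lambda = 0.
Primal feasibility: A x = b.

This gives the KKT block system:
  [ Q   A^T ] [ x     ]   [-c ]
  [ A    0  ] [ lambda ] = [ b ]

Solving the linear system:
  x*      = (-0.6364, -0.3636)
  lambda* = (-0.8485)
  f(x*)   = 0.7727

x* = (-0.6364, -0.3636), lambda* = (-0.8485)


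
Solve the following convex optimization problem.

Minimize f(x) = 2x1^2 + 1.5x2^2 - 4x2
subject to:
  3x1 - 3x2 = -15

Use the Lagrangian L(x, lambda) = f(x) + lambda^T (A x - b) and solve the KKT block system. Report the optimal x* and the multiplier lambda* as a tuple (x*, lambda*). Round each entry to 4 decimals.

Form the Lagrangian:
  L(x, lambda) = (1/2) x^T Q x + c^T x + lambda^T (A x - b)
Stationarity (grad_x L = 0): Q x + c + A^T lambda = 0.
Primal feasibility: A x = b.

This gives the KKT block system:
  [ Q   A^T ] [ x     ]   [-c ]
  [ A    0  ] [ lambda ] = [ b ]

Solving the linear system:
  x*      = (-1.5714, 3.4286)
  lambda* = (2.0952)
  f(x*)   = 8.8571

x* = (-1.5714, 3.4286), lambda* = (2.0952)


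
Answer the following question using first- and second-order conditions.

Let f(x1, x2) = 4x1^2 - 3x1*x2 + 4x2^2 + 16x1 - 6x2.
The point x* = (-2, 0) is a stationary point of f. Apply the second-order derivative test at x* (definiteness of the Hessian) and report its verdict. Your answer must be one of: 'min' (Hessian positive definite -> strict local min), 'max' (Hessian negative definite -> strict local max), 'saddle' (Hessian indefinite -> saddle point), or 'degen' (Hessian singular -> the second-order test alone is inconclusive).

Compute the Hessian H = grad^2 f:
  H = [[8, -3], [-3, 8]]
Verify stationarity: grad f(x*) = H x* + g = (0, 0).
Eigenvalues of H: 5, 11.
Both eigenvalues > 0, so H is positive definite -> x* is a strict local min.

min


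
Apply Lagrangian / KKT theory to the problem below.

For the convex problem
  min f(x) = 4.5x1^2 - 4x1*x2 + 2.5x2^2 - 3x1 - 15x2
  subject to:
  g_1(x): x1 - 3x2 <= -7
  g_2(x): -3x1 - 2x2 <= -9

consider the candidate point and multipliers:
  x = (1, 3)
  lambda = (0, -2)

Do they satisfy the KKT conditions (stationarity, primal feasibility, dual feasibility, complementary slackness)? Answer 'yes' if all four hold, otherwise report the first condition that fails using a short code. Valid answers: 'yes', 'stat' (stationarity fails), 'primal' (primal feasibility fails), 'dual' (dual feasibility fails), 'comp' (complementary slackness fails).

Gradient of f: grad f(x) = Q x + c = (-6, -4)
Constraint values g_i(x) = a_i^T x - b_i:
  g_1((1, 3)) = -1
  g_2((1, 3)) = 0
Stationarity residual: grad f(x) + sum_i lambda_i a_i = (0, 0)
  -> stationarity OK
Primal feasibility (all g_i <= 0): OK
Dual feasibility (all lambda_i >= 0): FAILS
Complementary slackness (lambda_i * g_i(x) = 0 for all i): OK

Verdict: the first failing condition is dual_feasibility -> dual.

dual


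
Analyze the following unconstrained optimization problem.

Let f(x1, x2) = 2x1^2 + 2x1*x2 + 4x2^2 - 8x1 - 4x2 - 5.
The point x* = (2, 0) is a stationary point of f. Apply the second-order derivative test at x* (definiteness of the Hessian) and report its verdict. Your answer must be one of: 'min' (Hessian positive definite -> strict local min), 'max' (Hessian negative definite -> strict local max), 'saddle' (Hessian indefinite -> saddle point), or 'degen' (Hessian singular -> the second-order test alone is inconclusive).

Compute the Hessian H = grad^2 f:
  H = [[4, 2], [2, 8]]
Verify stationarity: grad f(x*) = H x* + g = (0, 0).
Eigenvalues of H: 3.1716, 8.8284.
Both eigenvalues > 0, so H is positive definite -> x* is a strict local min.

min


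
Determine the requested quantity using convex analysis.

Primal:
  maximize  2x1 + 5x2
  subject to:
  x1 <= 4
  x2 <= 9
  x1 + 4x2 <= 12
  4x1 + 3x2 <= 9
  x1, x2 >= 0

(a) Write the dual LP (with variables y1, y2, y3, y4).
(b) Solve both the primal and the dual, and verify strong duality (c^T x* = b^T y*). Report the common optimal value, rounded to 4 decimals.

The standard primal-dual pair for 'max c^T x s.t. A x <= b, x >= 0' is:
  Dual:  min b^T y  s.t.  A^T y >= c,  y >= 0.

So the dual LP is:
  minimize  4y1 + 9y2 + 12y3 + 9y4
  subject to:
    y1 + y3 + 4y4 >= 2
    y2 + 4y3 + 3y4 >= 5
    y1, y2, y3, y4 >= 0

Solving the primal: x* = (0, 3).
  primal value c^T x* = 15.
Solving the dual: y* = (0, 0, 0, 1.6667).
  dual value b^T y* = 15.
Strong duality: c^T x* = b^T y*. Confirmed.

15


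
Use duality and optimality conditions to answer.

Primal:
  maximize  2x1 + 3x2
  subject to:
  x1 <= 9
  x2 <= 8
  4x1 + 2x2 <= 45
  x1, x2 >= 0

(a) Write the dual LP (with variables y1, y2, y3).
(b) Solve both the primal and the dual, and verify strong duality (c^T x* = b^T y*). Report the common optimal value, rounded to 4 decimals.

The standard primal-dual pair for 'max c^T x s.t. A x <= b, x >= 0' is:
  Dual:  min b^T y  s.t.  A^T y >= c,  y >= 0.

So the dual LP is:
  minimize  9y1 + 8y2 + 45y3
  subject to:
    y1 + 4y3 >= 2
    y2 + 2y3 >= 3
    y1, y2, y3 >= 0

Solving the primal: x* = (7.25, 8).
  primal value c^T x* = 38.5.
Solving the dual: y* = (0, 2, 0.5).
  dual value b^T y* = 38.5.
Strong duality: c^T x* = b^T y*. Confirmed.

38.5


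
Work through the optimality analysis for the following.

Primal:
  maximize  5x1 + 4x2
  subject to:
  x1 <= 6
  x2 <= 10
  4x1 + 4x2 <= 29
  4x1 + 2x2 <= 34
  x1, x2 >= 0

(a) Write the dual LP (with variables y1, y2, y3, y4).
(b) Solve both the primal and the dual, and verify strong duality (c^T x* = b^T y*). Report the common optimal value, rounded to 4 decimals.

The standard primal-dual pair for 'max c^T x s.t. A x <= b, x >= 0' is:
  Dual:  min b^T y  s.t.  A^T y >= c,  y >= 0.

So the dual LP is:
  minimize  6y1 + 10y2 + 29y3 + 34y4
  subject to:
    y1 + 4y3 + 4y4 >= 5
    y2 + 4y3 + 2y4 >= 4
    y1, y2, y3, y4 >= 0

Solving the primal: x* = (6, 1.25).
  primal value c^T x* = 35.
Solving the dual: y* = (1, 0, 1, 0).
  dual value b^T y* = 35.
Strong duality: c^T x* = b^T y*. Confirmed.

35


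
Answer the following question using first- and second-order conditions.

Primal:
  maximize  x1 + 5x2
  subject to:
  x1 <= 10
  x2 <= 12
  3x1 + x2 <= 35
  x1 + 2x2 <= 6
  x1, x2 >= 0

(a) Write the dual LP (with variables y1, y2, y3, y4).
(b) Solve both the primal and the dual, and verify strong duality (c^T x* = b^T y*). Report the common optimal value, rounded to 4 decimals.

The standard primal-dual pair for 'max c^T x s.t. A x <= b, x >= 0' is:
  Dual:  min b^T y  s.t.  A^T y >= c,  y >= 0.

So the dual LP is:
  minimize  10y1 + 12y2 + 35y3 + 6y4
  subject to:
    y1 + 3y3 + y4 >= 1
    y2 + y3 + 2y4 >= 5
    y1, y2, y3, y4 >= 0

Solving the primal: x* = (0, 3).
  primal value c^T x* = 15.
Solving the dual: y* = (0, 0, 0, 2.5).
  dual value b^T y* = 15.
Strong duality: c^T x* = b^T y*. Confirmed.

15


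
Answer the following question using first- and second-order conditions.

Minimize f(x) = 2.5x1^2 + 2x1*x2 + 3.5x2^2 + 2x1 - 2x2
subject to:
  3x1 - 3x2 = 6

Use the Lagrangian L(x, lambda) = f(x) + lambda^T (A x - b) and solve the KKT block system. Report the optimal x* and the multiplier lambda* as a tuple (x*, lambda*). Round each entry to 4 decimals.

Form the Lagrangian:
  L(x, lambda) = (1/2) x^T Q x + c^T x + lambda^T (A x - b)
Stationarity (grad_x L = 0): Q x + c + A^T lambda = 0.
Primal feasibility: A x = b.

This gives the KKT block system:
  [ Q   A^T ] [ x     ]   [-c ]
  [ A    0  ] [ lambda ] = [ b ]

Solving the linear system:
  x*      = (1.125, -0.875)
  lambda* = (-1.9583)
  f(x*)   = 7.875

x* = (1.125, -0.875), lambda* = (-1.9583)


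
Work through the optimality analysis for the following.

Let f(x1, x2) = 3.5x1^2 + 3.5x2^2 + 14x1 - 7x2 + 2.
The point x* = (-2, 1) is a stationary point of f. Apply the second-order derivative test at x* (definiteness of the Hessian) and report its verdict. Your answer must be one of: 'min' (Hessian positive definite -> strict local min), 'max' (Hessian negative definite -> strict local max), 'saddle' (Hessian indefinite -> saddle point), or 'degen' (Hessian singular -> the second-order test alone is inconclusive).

Compute the Hessian H = grad^2 f:
  H = [[7, 0], [0, 7]]
Verify stationarity: grad f(x*) = H x* + g = (0, 0).
Eigenvalues of H: 7, 7.
Both eigenvalues > 0, so H is positive definite -> x* is a strict local min.

min


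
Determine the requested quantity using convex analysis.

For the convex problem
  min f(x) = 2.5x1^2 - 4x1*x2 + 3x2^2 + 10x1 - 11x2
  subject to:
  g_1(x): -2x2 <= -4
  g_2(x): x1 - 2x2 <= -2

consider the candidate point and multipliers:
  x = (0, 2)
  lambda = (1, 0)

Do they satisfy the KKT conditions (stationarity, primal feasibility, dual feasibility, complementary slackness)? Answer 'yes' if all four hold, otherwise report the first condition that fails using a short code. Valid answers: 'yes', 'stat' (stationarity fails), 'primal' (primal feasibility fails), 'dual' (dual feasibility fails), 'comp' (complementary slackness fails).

Gradient of f: grad f(x) = Q x + c = (2, 1)
Constraint values g_i(x) = a_i^T x - b_i:
  g_1((0, 2)) = 0
  g_2((0, 2)) = -2
Stationarity residual: grad f(x) + sum_i lambda_i a_i = (2, -1)
  -> stationarity FAILS
Primal feasibility (all g_i <= 0): OK
Dual feasibility (all lambda_i >= 0): OK
Complementary slackness (lambda_i * g_i(x) = 0 for all i): OK

Verdict: the first failing condition is stationarity -> stat.

stat


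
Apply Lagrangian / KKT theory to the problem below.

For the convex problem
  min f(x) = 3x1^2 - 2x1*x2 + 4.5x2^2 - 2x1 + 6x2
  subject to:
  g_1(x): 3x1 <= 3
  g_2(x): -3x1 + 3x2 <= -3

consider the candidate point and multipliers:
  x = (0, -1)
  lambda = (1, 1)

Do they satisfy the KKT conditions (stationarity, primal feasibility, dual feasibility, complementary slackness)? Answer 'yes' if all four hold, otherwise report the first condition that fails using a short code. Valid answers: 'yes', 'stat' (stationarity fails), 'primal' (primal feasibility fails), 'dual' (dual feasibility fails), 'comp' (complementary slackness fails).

Gradient of f: grad f(x) = Q x + c = (0, -3)
Constraint values g_i(x) = a_i^T x - b_i:
  g_1((0, -1)) = -3
  g_2((0, -1)) = 0
Stationarity residual: grad f(x) + sum_i lambda_i a_i = (0, 0)
  -> stationarity OK
Primal feasibility (all g_i <= 0): OK
Dual feasibility (all lambda_i >= 0): OK
Complementary slackness (lambda_i * g_i(x) = 0 for all i): FAILS

Verdict: the first failing condition is complementary_slackness -> comp.

comp


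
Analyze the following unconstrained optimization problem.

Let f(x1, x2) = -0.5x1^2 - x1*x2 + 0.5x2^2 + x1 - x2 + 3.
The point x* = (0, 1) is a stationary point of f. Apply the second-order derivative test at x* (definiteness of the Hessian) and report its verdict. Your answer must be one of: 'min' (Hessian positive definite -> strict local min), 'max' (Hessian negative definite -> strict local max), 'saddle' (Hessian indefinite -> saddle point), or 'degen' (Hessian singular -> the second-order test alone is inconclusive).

Compute the Hessian H = grad^2 f:
  H = [[-1, -1], [-1, 1]]
Verify stationarity: grad f(x*) = H x* + g = (0, 0).
Eigenvalues of H: -1.4142, 1.4142.
Eigenvalues have mixed signs, so H is indefinite -> x* is a saddle point.

saddle


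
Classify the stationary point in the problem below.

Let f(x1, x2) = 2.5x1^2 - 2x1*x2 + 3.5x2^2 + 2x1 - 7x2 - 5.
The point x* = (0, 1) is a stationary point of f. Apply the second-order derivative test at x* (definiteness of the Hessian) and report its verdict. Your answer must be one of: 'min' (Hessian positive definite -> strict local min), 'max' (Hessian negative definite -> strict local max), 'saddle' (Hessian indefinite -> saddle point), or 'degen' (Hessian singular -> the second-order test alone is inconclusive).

Compute the Hessian H = grad^2 f:
  H = [[5, -2], [-2, 7]]
Verify stationarity: grad f(x*) = H x* + g = (0, 0).
Eigenvalues of H: 3.7639, 8.2361.
Both eigenvalues > 0, so H is positive definite -> x* is a strict local min.

min


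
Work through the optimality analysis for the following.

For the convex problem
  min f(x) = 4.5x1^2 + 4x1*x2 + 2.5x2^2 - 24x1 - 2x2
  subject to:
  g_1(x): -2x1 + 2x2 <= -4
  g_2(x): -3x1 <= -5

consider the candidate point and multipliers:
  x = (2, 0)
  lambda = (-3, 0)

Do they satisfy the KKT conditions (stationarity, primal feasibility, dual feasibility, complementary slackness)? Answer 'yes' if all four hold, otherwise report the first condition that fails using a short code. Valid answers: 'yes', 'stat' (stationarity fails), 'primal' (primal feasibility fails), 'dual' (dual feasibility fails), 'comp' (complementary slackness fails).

Gradient of f: grad f(x) = Q x + c = (-6, 6)
Constraint values g_i(x) = a_i^T x - b_i:
  g_1((2, 0)) = 0
  g_2((2, 0)) = -1
Stationarity residual: grad f(x) + sum_i lambda_i a_i = (0, 0)
  -> stationarity OK
Primal feasibility (all g_i <= 0): OK
Dual feasibility (all lambda_i >= 0): FAILS
Complementary slackness (lambda_i * g_i(x) = 0 for all i): OK

Verdict: the first failing condition is dual_feasibility -> dual.

dual


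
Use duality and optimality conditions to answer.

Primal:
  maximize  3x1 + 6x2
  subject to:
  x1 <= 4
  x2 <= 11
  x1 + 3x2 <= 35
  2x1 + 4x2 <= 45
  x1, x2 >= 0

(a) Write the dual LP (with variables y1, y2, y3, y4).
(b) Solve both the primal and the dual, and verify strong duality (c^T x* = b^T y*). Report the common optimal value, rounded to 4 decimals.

The standard primal-dual pair for 'max c^T x s.t. A x <= b, x >= 0' is:
  Dual:  min b^T y  s.t.  A^T y >= c,  y >= 0.

So the dual LP is:
  minimize  4y1 + 11y2 + 35y3 + 45y4
  subject to:
    y1 + y3 + 2y4 >= 3
    y2 + 3y3 + 4y4 >= 6
    y1, y2, y3, y4 >= 0

Solving the primal: x* = (4, 9.25).
  primal value c^T x* = 67.5.
Solving the dual: y* = (0, 0, 0, 1.5).
  dual value b^T y* = 67.5.
Strong duality: c^T x* = b^T y*. Confirmed.

67.5


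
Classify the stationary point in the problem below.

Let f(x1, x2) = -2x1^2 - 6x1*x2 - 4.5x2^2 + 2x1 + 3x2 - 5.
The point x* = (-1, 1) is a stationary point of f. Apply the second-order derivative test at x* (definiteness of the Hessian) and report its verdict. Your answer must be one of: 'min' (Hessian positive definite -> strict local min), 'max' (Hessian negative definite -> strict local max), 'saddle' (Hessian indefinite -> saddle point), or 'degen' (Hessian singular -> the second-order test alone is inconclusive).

Compute the Hessian H = grad^2 f:
  H = [[-4, -6], [-6, -9]]
Verify stationarity: grad f(x*) = H x* + g = (0, 0).
Eigenvalues of H: -13, 0.
H has a zero eigenvalue (singular; negative semidefinite but not definite), so H is neither positive definite, negative definite, nor indefinite. The second-order test alone is inconclusive -> degen.
(Indeed, f is constant along the null direction of H through x*, so x* is not a strict local extremum.)

degen


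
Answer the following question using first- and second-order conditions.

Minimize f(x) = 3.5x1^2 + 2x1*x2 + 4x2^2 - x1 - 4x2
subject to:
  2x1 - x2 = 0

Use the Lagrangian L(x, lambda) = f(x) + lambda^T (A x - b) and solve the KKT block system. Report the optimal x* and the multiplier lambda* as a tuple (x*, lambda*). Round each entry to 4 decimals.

Form the Lagrangian:
  L(x, lambda) = (1/2) x^T Q x + c^T x + lambda^T (A x - b)
Stationarity (grad_x L = 0): Q x + c + A^T lambda = 0.
Primal feasibility: A x = b.

This gives the KKT block system:
  [ Q   A^T ] [ x     ]   [-c ]
  [ A    0  ] [ lambda ] = [ b ]

Solving the linear system:
  x*      = (0.1915, 0.383)
  lambda* = (-0.5532)
  f(x*)   = -0.8617

x* = (0.1915, 0.383), lambda* = (-0.5532)


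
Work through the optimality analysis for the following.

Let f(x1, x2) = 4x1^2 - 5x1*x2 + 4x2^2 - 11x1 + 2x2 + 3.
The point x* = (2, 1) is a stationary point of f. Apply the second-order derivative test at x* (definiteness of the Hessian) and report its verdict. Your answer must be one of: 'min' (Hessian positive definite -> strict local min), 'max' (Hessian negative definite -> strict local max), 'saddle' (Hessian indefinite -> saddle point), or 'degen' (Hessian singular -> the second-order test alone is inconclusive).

Compute the Hessian H = grad^2 f:
  H = [[8, -5], [-5, 8]]
Verify stationarity: grad f(x*) = H x* + g = (0, 0).
Eigenvalues of H: 3, 13.
Both eigenvalues > 0, so H is positive definite -> x* is a strict local min.

min


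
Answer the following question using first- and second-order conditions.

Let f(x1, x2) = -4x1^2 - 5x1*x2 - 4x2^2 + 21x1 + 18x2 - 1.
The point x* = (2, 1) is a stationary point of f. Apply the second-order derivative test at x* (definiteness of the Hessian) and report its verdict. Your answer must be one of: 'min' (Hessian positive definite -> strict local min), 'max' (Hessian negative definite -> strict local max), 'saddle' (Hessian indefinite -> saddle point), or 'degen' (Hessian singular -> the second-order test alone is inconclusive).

Compute the Hessian H = grad^2 f:
  H = [[-8, -5], [-5, -8]]
Verify stationarity: grad f(x*) = H x* + g = (0, 0).
Eigenvalues of H: -13, -3.
Both eigenvalues < 0, so H is negative definite -> x* is a strict local max.

max


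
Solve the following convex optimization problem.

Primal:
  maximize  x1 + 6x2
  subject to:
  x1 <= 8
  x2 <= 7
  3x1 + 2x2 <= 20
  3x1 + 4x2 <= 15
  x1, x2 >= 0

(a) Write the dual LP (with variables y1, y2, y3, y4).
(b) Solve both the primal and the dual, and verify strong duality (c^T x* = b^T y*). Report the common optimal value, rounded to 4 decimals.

The standard primal-dual pair for 'max c^T x s.t. A x <= b, x >= 0' is:
  Dual:  min b^T y  s.t.  A^T y >= c,  y >= 0.

So the dual LP is:
  minimize  8y1 + 7y2 + 20y3 + 15y4
  subject to:
    y1 + 3y3 + 3y4 >= 1
    y2 + 2y3 + 4y4 >= 6
    y1, y2, y3, y4 >= 0

Solving the primal: x* = (0, 3.75).
  primal value c^T x* = 22.5.
Solving the dual: y* = (0, 0, 0, 1.5).
  dual value b^T y* = 22.5.
Strong duality: c^T x* = b^T y*. Confirmed.

22.5


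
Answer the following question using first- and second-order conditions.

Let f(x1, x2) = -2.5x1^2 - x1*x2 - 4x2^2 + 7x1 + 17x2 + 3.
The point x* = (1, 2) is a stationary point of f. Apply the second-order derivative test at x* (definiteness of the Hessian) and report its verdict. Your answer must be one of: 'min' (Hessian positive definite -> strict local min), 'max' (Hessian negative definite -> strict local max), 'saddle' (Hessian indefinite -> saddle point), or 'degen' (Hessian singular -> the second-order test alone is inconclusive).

Compute the Hessian H = grad^2 f:
  H = [[-5, -1], [-1, -8]]
Verify stationarity: grad f(x*) = H x* + g = (0, 0).
Eigenvalues of H: -8.3028, -4.6972.
Both eigenvalues < 0, so H is negative definite -> x* is a strict local max.

max


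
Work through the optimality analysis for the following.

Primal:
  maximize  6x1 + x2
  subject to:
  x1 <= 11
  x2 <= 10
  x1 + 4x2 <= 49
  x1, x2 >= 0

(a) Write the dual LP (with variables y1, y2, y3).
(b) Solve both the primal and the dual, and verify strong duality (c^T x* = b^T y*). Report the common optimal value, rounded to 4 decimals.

The standard primal-dual pair for 'max c^T x s.t. A x <= b, x >= 0' is:
  Dual:  min b^T y  s.t.  A^T y >= c,  y >= 0.

So the dual LP is:
  minimize  11y1 + 10y2 + 49y3
  subject to:
    y1 + y3 >= 6
    y2 + 4y3 >= 1
    y1, y2, y3 >= 0

Solving the primal: x* = (11, 9.5).
  primal value c^T x* = 75.5.
Solving the dual: y* = (5.75, 0, 0.25).
  dual value b^T y* = 75.5.
Strong duality: c^T x* = b^T y*. Confirmed.

75.5


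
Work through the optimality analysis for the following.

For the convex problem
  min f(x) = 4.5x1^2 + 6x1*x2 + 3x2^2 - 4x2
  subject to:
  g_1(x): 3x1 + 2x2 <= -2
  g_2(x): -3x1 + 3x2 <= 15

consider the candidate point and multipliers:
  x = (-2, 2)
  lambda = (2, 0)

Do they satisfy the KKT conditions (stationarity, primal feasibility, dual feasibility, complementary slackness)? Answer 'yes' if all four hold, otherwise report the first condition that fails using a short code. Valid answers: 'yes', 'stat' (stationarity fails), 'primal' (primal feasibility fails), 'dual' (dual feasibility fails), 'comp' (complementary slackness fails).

Gradient of f: grad f(x) = Q x + c = (-6, -4)
Constraint values g_i(x) = a_i^T x - b_i:
  g_1((-2, 2)) = 0
  g_2((-2, 2)) = -3
Stationarity residual: grad f(x) + sum_i lambda_i a_i = (0, 0)
  -> stationarity OK
Primal feasibility (all g_i <= 0): OK
Dual feasibility (all lambda_i >= 0): OK
Complementary slackness (lambda_i * g_i(x) = 0 for all i): OK

Verdict: yes, KKT holds.

yes


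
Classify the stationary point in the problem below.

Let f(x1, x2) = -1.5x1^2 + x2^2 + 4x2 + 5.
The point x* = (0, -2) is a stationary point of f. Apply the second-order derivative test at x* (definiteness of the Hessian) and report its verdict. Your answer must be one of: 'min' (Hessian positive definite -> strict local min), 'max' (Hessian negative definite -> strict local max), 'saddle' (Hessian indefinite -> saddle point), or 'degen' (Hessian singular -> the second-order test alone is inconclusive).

Compute the Hessian H = grad^2 f:
  H = [[-3, 0], [0, 2]]
Verify stationarity: grad f(x*) = H x* + g = (0, 0).
Eigenvalues of H: -3, 2.
Eigenvalues have mixed signs, so H is indefinite -> x* is a saddle point.

saddle


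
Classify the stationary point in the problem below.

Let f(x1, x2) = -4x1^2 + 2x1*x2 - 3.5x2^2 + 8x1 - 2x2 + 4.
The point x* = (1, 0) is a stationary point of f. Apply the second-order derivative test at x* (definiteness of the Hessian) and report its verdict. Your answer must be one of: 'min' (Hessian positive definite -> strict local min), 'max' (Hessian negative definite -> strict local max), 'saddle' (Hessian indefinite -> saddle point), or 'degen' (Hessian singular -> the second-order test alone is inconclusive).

Compute the Hessian H = grad^2 f:
  H = [[-8, 2], [2, -7]]
Verify stationarity: grad f(x*) = H x* + g = (0, 0).
Eigenvalues of H: -9.5616, -5.4384.
Both eigenvalues < 0, so H is negative definite -> x* is a strict local max.

max


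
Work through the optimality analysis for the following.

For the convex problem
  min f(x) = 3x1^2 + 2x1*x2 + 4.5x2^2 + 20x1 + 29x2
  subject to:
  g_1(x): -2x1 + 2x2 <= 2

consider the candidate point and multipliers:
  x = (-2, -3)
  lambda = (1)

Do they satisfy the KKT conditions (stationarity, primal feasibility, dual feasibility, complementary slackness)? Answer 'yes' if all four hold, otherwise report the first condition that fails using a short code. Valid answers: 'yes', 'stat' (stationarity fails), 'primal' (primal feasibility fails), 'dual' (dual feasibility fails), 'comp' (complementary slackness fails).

Gradient of f: grad f(x) = Q x + c = (2, -2)
Constraint values g_i(x) = a_i^T x - b_i:
  g_1((-2, -3)) = -4
Stationarity residual: grad f(x) + sum_i lambda_i a_i = (0, 0)
  -> stationarity OK
Primal feasibility (all g_i <= 0): OK
Dual feasibility (all lambda_i >= 0): OK
Complementary slackness (lambda_i * g_i(x) = 0 for all i): FAILS

Verdict: the first failing condition is complementary_slackness -> comp.

comp


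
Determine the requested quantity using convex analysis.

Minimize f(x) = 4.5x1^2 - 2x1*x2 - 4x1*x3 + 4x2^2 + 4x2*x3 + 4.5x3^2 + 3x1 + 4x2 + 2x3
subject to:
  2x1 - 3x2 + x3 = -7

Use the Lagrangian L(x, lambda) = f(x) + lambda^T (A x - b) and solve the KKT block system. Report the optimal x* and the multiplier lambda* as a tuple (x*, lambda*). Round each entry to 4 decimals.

Form the Lagrangian:
  L(x, lambda) = (1/2) x^T Q x + c^T x + lambda^T (A x - b)
Stationarity (grad_x L = 0): Q x + c + A^T lambda = 0.
Primal feasibility: A x = b.

This gives the KKT block system:
  [ Q   A^T ] [ x     ]   [-c ]
  [ A    0  ] [ lambda ] = [ b ]

Solving the linear system:
  x*      = (-1.3939, 0.8944, -1.5291)
  lambda* = (2.6088)
  f(x*)   = 7.2995

x* = (-1.3939, 0.8944, -1.5291), lambda* = (2.6088)


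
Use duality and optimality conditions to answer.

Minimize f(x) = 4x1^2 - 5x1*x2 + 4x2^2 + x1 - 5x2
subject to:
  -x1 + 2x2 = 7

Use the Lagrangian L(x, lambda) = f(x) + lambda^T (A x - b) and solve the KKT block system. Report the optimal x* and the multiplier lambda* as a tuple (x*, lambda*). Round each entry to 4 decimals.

Form the Lagrangian:
  L(x, lambda) = (1/2) x^T Q x + c^T x + lambda^T (A x - b)
Stationarity (grad_x L = 0): Q x + c + A^T lambda = 0.
Primal feasibility: A x = b.

This gives the KKT block system:
  [ Q   A^T ] [ x     ]   [-c ]
  [ A    0  ] [ lambda ] = [ b ]

Solving the linear system:
  x*      = (1, 4)
  lambda* = (-11)
  f(x*)   = 29

x* = (1, 4), lambda* = (-11)


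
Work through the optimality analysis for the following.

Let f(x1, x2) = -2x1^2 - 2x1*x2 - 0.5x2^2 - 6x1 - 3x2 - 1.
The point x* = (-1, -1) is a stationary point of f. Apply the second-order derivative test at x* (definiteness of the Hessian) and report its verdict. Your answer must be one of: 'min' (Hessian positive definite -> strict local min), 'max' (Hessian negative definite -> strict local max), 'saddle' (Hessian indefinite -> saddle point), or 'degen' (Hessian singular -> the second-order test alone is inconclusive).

Compute the Hessian H = grad^2 f:
  H = [[-4, -2], [-2, -1]]
Verify stationarity: grad f(x*) = H x* + g = (0, 0).
Eigenvalues of H: -5, 0.
H has a zero eigenvalue (singular; negative semidefinite but not definite), so H is neither positive definite, negative definite, nor indefinite. The second-order test alone is inconclusive -> degen.
(Indeed, f is constant along the null direction of H through x*, so x* is not a strict local extremum.)

degen


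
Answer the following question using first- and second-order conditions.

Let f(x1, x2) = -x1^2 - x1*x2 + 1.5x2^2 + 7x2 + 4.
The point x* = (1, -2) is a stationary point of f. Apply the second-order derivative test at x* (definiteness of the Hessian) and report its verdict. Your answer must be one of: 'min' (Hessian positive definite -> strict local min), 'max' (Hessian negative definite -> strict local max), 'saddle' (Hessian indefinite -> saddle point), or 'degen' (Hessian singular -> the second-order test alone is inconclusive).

Compute the Hessian H = grad^2 f:
  H = [[-2, -1], [-1, 3]]
Verify stationarity: grad f(x*) = H x* + g = (0, 0).
Eigenvalues of H: -2.1926, 3.1926.
Eigenvalues have mixed signs, so H is indefinite -> x* is a saddle point.

saddle
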